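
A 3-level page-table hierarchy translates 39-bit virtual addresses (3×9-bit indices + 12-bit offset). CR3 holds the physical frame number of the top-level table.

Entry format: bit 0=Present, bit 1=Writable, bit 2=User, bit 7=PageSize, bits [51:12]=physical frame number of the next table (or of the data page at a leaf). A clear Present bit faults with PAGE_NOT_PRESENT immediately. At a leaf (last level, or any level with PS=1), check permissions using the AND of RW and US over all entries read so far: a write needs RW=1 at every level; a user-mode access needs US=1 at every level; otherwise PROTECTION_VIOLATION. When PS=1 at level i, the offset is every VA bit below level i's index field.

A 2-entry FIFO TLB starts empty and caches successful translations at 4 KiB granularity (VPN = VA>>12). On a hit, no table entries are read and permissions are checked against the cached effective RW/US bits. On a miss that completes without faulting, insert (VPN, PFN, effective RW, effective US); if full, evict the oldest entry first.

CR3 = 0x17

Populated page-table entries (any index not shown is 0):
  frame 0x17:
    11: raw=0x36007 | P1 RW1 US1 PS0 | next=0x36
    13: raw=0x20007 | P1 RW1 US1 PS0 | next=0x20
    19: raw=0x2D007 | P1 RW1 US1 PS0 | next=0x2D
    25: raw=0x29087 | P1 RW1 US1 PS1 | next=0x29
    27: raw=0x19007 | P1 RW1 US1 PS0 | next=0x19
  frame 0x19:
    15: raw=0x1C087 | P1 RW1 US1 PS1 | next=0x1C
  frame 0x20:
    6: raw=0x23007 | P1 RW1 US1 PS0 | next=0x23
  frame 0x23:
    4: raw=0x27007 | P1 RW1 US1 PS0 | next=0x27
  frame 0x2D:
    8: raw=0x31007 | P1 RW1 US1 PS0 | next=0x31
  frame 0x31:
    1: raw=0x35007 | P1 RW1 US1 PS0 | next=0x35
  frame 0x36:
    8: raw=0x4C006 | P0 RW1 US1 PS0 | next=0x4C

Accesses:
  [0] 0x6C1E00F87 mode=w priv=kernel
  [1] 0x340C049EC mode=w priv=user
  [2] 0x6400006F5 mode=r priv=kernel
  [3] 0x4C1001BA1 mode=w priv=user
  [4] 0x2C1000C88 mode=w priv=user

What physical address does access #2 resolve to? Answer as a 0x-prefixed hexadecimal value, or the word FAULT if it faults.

Trace:
#0 VA=0x6C1E00F87 (w,kernel):
  L0 @0x17[27] → 0x19007  P=1,RW=1,US=1,PS=0
  L1 @0x19[15] → 0x1C087  P=1,RW=1,US=1,PS=1
  ⇒ phys 0x1CF87 (huge @L1)  [2 reads]
#1 VA=0x340C049EC (w,user):
  L0 @0x17[13] → 0x20007  P=1,RW=1,US=1,PS=0
  L1 @0x20[6] → 0x23007  P=1,RW=1,US=1,PS=0
  L2 @0x23[4] → 0x27007  P=1,RW=1,US=1,PS=0
  ⇒ phys 0x279EC  [3 reads]
#2 VA=0x6400006F5 (r,kernel):
  L0 @0x17[25] → 0x29087  P=1,RW=1,US=1,PS=1
  ⇒ phys 0x296F5 (huge @L0)  [1 reads]
#3 VA=0x4C1001BA1 (w,user):
  L0 @0x17[19] → 0x2D007  P=1,RW=1,US=1,PS=0
  L1 @0x2D[8] → 0x31007  P=1,RW=1,US=1,PS=0
  L2 @0x31[1] → 0x35007  P=1,RW=1,US=1,PS=0
  ⇒ phys 0x35BA1  [3 reads]
#4 VA=0x2C1000C88 (w,user):
  L0 @0x17[11] → 0x36007  P=1,RW=1,US=1,PS=0
  L1 @0x36[8] → 0x4C006  P=0,RW=1,US=1,PS=0
  ⇒ fault: PAGE_NOT_PRESENT  — 2 lookups

Access #2 PA: 0x296F5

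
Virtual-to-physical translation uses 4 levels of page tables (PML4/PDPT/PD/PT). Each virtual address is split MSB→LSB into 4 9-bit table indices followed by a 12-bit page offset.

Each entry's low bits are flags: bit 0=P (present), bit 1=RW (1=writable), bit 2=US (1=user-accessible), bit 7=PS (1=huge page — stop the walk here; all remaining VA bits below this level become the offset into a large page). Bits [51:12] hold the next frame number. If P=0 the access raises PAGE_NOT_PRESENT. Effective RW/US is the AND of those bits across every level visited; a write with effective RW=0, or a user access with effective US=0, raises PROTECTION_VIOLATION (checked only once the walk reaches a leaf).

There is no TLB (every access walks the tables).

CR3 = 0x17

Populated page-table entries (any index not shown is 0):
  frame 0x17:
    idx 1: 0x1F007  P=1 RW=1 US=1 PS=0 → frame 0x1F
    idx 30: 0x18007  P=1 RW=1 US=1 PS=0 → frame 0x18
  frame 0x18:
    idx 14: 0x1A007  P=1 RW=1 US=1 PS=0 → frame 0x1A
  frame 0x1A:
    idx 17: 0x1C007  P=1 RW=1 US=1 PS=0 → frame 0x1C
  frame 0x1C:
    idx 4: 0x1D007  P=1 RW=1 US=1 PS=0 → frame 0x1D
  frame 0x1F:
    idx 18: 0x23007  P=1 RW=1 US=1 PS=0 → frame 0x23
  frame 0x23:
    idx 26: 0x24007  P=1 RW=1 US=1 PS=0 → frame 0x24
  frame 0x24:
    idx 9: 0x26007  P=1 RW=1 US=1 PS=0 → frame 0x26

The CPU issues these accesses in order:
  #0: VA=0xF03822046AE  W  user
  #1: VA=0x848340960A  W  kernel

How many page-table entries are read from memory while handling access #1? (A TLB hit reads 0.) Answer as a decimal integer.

Per-access translation:
#0 VA=0xF03822046AE (w,user):
  L0 @0x17[30] → 0x18007  P=1,RW=1,US=1,PS=0
  L1 @0x18[14] → 0x1A007  P=1,RW=1,US=1,PS=0
  L2 @0x1A[17] → 0x1C007  P=1,RW=1,US=1,PS=0
  L3 @0x1C[4] → 0x1D007  P=1,RW=1,US=1,PS=0
  ✓ 0x1D6AE  — 4 lookups
#1 VA=0x848340960A (w,kernel):
  L0 @0x17[1] → 0x1F007  P=1,RW=1,US=1,PS=0
  L1 @0x1F[18] → 0x23007  P=1,RW=1,US=1,PS=0
  L2 @0x23[26] → 0x24007  P=1,RW=1,US=1,PS=0
  L3 @0x24[9] → 0x26007  P=1,RW=1,US=1,PS=0
  ✓ 0x2660A  — 4 lookups

Entries read for #1: 4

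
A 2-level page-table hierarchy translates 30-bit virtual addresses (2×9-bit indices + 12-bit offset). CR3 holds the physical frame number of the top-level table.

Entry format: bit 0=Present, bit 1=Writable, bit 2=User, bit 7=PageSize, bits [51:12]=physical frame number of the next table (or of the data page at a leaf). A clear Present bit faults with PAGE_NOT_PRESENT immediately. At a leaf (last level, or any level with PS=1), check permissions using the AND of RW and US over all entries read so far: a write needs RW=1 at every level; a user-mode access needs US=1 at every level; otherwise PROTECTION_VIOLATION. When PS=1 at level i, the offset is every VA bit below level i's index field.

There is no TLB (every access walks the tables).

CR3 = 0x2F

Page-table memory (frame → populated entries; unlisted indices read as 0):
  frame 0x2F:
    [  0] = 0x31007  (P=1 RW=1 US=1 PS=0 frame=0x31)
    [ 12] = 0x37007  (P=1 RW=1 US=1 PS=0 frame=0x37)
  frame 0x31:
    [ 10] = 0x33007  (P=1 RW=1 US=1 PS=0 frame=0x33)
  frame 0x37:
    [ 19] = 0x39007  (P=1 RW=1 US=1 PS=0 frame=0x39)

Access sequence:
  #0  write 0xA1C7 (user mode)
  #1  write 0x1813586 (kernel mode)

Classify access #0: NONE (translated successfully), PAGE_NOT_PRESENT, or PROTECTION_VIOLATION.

Per-access translation:
#0 VA=0xA1C7 (w,user):
  L0 @0x2F[0] → 0x31007  P=1,RW=1,US=1,PS=0
  L1 @0x31[10] → 0x33007  P=1,RW=1,US=1,PS=0
  → PA=0x331C7  (2 entries read)
#1 VA=0x1813586 (w,kernel):
  L0 @0x2F[12] → 0x37007  P=1,RW=1,US=1,PS=0
  L1 @0x37[19] → 0x39007  P=1,RW=1,US=1,PS=0
  → PA=0x39586  (2 entries read)

Access #0 fault: NONE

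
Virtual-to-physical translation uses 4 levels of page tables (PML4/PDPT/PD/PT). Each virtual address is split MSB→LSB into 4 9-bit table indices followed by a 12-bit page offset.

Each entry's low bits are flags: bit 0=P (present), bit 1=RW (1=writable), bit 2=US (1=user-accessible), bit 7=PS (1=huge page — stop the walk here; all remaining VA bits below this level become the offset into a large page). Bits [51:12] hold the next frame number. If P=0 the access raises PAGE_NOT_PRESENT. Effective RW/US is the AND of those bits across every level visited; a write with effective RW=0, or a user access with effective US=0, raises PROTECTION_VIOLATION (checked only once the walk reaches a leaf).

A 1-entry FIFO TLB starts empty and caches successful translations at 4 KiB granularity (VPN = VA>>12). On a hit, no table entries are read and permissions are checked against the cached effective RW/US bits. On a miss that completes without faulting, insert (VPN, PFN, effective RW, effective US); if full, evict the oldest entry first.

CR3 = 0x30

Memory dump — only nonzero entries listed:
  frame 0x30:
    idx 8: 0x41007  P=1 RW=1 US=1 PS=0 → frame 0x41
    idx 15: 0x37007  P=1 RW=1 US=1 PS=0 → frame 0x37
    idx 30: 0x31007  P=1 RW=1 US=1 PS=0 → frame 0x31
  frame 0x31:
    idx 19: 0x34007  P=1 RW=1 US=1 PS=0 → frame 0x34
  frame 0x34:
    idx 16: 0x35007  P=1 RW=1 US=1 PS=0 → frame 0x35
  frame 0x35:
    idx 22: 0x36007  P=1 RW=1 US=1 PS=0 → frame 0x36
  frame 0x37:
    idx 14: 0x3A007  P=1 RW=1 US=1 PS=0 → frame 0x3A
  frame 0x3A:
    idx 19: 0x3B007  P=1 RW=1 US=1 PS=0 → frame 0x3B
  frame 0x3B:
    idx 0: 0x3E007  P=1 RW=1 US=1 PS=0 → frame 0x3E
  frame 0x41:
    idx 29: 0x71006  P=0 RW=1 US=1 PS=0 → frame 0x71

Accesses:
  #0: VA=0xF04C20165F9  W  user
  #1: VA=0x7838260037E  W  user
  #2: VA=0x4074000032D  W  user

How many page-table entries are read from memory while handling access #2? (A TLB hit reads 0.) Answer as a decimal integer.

Walk each access:
#0 VA=0xF04C20165F9 (w,user):
  lvl0: tbl 0x30, slot 30 ⇒ 0x31007 (P1/RW1/US1/PS0)
  lvl1: tbl 0x31, slot 19 ⇒ 0x34007 (P1/RW1/US1/PS0)
  lvl2: tbl 0x34, slot 16 ⇒ 0x35007 (P1/RW1/US1/PS0)
  lvl3: tbl 0x35, slot 22 ⇒ 0x36007 (P1/RW1/US1/PS0)
  ⇒ phys 0x365F9  [4 reads]
#1 VA=0x7838260037E (w,user):
  lvl0: tbl 0x30, slot 15 ⇒ 0x37007 (P1/RW1/US1/PS0)
  lvl1: tbl 0x37, slot 14 ⇒ 0x3A007 (P1/RW1/US1/PS0)
  lvl2: tbl 0x3A, slot 19 ⇒ 0x3B007 (P1/RW1/US1/PS0)
  lvl3: tbl 0x3B, slot 0 ⇒ 0x3E007 (P1/RW1/US1/PS0)
  ⇒ phys 0x3E37E  [4 reads]
#2 VA=0x4074000032D (w,user):
  lvl0: tbl 0x30, slot 8 ⇒ 0x41007 (P1/RW1/US1/PS0)
  lvl1: tbl 0x41, slot 29 ⇒ 0x71006 (P0/RW1/US1/PS0)
  → PAGE_NOT_PRESENT  (2 entries read)

Entries read for #2: 2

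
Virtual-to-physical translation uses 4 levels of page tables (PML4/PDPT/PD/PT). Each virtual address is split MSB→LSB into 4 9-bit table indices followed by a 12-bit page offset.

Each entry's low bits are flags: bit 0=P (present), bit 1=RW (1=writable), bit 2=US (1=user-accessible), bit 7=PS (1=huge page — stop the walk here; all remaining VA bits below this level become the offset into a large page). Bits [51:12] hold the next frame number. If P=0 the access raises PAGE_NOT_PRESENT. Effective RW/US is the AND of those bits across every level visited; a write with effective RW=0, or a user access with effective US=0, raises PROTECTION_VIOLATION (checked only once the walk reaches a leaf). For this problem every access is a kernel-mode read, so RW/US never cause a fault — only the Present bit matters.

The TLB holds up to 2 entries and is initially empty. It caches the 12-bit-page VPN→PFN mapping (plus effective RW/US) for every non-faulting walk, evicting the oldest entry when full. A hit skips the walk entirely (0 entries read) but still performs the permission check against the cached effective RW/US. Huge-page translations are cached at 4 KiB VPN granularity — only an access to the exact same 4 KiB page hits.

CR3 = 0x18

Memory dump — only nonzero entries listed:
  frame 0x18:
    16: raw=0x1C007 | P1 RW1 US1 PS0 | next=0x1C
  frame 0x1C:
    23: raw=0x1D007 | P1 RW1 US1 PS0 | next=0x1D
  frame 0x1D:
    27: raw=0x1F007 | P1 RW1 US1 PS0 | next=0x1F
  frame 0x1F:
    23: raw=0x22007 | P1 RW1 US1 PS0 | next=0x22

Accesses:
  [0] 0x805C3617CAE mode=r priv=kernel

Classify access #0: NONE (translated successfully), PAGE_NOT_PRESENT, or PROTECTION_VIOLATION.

Trace:
#0 VA=0x805C3617CAE (r,kernel):
  [0] read 0x18 idx=16: raw=0x1C007 flags P=1 W=1 U=1 S=0
  [1] read 0x1C idx=23: raw=0x1D007 flags P=1 W=1 U=1 S=0
  [2] read 0x1D idx=27: raw=0x1F007 flags P=1 W=1 U=1 S=0
  [3] read 0x1F idx=23: raw=0x22007 flags P=1 W=1 U=1 S=0
  → PA=0x22CAE  (4 entries read)

Access #0 fault: NONE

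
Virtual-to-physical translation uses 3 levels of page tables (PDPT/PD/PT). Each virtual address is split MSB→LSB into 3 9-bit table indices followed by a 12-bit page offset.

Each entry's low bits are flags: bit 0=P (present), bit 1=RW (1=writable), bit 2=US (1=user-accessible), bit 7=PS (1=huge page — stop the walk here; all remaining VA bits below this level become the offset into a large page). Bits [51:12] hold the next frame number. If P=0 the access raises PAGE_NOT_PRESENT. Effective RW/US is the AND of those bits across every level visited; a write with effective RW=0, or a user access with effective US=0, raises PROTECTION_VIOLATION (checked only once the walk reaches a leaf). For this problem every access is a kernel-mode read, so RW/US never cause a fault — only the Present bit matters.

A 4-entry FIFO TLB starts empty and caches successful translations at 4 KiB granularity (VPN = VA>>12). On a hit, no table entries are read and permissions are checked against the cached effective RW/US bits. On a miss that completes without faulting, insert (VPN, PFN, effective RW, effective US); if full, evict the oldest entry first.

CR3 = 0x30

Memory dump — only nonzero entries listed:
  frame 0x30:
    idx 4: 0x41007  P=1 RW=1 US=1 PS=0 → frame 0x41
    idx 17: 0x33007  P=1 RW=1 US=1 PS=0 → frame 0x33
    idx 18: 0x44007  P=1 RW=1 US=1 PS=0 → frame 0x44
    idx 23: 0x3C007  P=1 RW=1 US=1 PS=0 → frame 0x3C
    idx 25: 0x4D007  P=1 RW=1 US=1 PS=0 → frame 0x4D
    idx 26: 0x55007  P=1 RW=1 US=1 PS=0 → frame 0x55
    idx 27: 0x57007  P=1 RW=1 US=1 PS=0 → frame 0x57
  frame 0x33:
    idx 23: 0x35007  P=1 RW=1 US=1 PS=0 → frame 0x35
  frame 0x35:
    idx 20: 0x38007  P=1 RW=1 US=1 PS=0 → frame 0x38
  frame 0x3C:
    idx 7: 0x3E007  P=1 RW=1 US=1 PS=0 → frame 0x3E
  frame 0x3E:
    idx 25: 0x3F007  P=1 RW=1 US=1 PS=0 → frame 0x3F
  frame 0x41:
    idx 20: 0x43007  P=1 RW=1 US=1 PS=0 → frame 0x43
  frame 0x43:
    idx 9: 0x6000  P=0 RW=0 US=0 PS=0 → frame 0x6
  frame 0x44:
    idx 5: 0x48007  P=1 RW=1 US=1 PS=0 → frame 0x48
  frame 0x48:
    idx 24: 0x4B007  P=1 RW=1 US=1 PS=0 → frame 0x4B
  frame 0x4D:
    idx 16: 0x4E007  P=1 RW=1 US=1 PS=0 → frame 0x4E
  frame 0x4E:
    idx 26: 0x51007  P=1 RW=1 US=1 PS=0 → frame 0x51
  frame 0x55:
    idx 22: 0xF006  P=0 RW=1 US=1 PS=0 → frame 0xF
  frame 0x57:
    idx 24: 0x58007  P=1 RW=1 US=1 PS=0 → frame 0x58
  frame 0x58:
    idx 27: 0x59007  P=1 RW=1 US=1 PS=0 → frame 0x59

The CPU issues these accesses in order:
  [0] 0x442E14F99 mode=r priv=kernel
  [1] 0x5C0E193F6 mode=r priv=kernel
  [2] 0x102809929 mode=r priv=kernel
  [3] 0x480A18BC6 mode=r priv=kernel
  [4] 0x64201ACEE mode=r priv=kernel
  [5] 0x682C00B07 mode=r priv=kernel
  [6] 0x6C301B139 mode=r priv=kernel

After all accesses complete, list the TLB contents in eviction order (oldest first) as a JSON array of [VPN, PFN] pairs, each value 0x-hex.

Walk each access:
#0 VA=0x442E14F99 (r,kernel):
  L0: frame=0x30 idx=17 entry=0x33007 [P=1 RW=1 US=1 PS=0]
  L1: frame=0x33 idx=23 entry=0x35007 [P=1 RW=1 US=1 PS=0]
  L2: frame=0x35 idx=20 entry=0x38007 [P=1 RW=1 US=1 PS=0]
  ✓ 0x38F99  — 3 lookups
#1 VA=0x5C0E193F6 (r,kernel):
  L0: frame=0x30 idx=23 entry=0x3C007 [P=1 RW=1 US=1 PS=0]
  L1: frame=0x3C idx=7 entry=0x3E007 [P=1 RW=1 US=1 PS=0]
  L2: frame=0x3E idx=25 entry=0x3F007 [P=1 RW=1 US=1 PS=0]
  ✓ 0x3F3F6  — 3 lookups
#2 VA=0x102809929 (r,kernel):
  L0: frame=0x30 idx=4 entry=0x41007 [P=1 RW=1 US=1 PS=0]
  L1: frame=0x41 idx=20 entry=0x43007 [P=1 RW=1 US=1 PS=0]
  L2: frame=0x43 idx=9 entry=0x6000 [P=0 RW=0 US=0 PS=0]
  → PAGE_NOT_PRESENT  (3 entries read)
#3 VA=0x480A18BC6 (r,kernel):
  L0: frame=0x30 idx=18 entry=0x44007 [P=1 RW=1 US=1 PS=0]
  L1: frame=0x44 idx=5 entry=0x48007 [P=1 RW=1 US=1 PS=0]
  L2: frame=0x48 idx=24 entry=0x4B007 [P=1 RW=1 US=1 PS=0]
  ✓ 0x4BBC6  — 3 lookups
#4 VA=0x64201ACEE (r,kernel):
  L0: frame=0x30 idx=25 entry=0x4D007 [P=1 RW=1 US=1 PS=0]
  L1: frame=0x4D idx=16 entry=0x4E007 [P=1 RW=1 US=1 PS=0]
  L2: frame=0x4E idx=26 entry=0x51007 [P=1 RW=1 US=1 PS=0]
  ✓ 0x51CEE  — 3 lookups
#5 VA=0x682C00B07 (r,kernel):
  L0: frame=0x30 idx=26 entry=0x55007 [P=1 RW=1 US=1 PS=0]
  L1: frame=0x55 idx=22 entry=0xF006 [P=0 RW=1 US=1 PS=0]
  → PAGE_NOT_PRESENT  (2 entries read)
#6 VA=0x6C301B139 (r,kernel):
  L0: frame=0x30 idx=27 entry=0x57007 [P=1 RW=1 US=1 PS=0]
  L1: frame=0x57 idx=24 entry=0x58007 [P=1 RW=1 US=1 PS=0]
  L2: frame=0x58 idx=27 entry=0x59007 [P=1 RW=1 US=1 PS=0]
  ✓ 0x59139  — 3 lookups

TLB: [["0x5C0E19", "0x3F"], ["0x480A18", "0x4B"], ["0x64201A", "0x51"], ["0x6C301B", "0x59"]]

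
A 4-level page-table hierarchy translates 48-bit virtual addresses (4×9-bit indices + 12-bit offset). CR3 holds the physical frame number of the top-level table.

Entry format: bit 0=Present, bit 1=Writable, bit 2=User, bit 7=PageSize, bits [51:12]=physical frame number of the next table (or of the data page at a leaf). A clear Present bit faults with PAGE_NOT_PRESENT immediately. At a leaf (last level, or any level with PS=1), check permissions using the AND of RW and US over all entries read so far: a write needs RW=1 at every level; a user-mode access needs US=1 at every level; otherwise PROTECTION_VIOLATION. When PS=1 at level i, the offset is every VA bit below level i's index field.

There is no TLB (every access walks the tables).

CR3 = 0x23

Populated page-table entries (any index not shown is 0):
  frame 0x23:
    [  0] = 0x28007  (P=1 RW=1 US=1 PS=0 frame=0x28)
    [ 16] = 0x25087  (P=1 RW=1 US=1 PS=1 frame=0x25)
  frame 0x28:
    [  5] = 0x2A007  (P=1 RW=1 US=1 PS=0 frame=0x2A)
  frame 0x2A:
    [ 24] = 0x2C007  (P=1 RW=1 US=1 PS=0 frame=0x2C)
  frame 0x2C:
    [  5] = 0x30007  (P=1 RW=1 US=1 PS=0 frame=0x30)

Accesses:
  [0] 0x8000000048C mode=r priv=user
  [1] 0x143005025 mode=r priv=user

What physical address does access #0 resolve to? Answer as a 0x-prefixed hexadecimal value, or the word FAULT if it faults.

Per-access translation:
#0 VA=0x8000000048C (r,user):
  L0: frame=0x23 idx=16 entry=0x25087 [P=1 RW=1 US=1 PS=1]
  ✓ 0x2548C (huge @L0)  — 1 lookups
#1 VA=0x143005025 (r,user):
  L0: frame=0x23 idx=0 entry=0x28007 [P=1 RW=1 US=1 PS=0]
  L1: frame=0x28 idx=5 entry=0x2A007 [P=1 RW=1 US=1 PS=0]
  L2: frame=0x2A idx=24 entry=0x2C007 [P=1 RW=1 US=1 PS=0]
  L3: frame=0x2C idx=5 entry=0x30007 [P=1 RW=1 US=1 PS=0]
  ✓ 0x30025  — 4 lookups

Access #0 PA: 0x2548C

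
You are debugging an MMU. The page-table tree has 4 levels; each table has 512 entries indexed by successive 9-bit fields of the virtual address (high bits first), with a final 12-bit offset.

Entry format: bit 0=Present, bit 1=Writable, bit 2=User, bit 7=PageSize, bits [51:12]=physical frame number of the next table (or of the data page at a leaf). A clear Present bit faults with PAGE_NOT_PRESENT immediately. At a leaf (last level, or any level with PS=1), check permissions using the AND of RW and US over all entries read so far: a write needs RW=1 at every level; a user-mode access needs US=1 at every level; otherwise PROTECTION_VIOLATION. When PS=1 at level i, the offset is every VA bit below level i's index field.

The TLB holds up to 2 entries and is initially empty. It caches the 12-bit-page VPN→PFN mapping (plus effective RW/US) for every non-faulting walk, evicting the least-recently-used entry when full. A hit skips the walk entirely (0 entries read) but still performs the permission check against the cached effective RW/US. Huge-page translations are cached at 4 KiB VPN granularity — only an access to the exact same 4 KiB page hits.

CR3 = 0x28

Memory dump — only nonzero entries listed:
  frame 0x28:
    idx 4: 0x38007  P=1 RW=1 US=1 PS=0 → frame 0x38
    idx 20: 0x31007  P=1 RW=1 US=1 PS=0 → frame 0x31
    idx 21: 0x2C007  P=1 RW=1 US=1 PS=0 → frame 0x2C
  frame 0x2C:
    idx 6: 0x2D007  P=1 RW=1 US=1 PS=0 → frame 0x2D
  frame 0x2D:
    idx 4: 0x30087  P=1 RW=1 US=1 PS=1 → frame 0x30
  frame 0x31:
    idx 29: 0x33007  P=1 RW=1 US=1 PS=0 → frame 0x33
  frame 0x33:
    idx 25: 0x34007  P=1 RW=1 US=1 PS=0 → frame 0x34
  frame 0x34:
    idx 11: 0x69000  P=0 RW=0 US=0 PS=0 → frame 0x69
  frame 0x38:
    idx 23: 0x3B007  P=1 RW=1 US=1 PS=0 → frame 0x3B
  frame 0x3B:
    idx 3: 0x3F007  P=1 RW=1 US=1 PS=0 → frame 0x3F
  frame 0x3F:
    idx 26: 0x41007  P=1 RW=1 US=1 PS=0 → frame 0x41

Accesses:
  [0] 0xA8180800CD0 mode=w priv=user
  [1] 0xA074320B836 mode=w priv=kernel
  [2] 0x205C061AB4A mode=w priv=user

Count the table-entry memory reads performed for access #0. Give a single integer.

Per-access translation:
#0 VA=0xA8180800CD0 (w,user):
  lvl0: tbl 0x28, slot 21 ⇒ 0x2C007 (P1/RW1/US1/PS0)
  lvl1: tbl 0x2C, slot 6 ⇒ 0x2D007 (P1/RW1/US1/PS0)
  lvl2: tbl 0x2D, slot 4 ⇒ 0x30087 (P1/RW1/US1/PS1)
  ✓ 0x30CD0 (huge @L2)  — 3 lookups
#1 VA=0xA074320B836 (w,kernel):
  lvl0: tbl 0x28, slot 20 ⇒ 0x31007 (P1/RW1/US1/PS0)
  lvl1: tbl 0x31, slot 29 ⇒ 0x33007 (P1/RW1/US1/PS0)
  lvl2: tbl 0x33, slot 25 ⇒ 0x34007 (P1/RW1/US1/PS0)
  lvl3: tbl 0x34, slot 11 ⇒ 0x69000 (P0/RW0/US0/PS0)
  ✗ PAGE_NOT_PRESENT  [4 reads]
#2 VA=0x205C061AB4A (w,user):
  lvl0: tbl 0x28, slot 4 ⇒ 0x38007 (P1/RW1/US1/PS0)
  lvl1: tbl 0x38, slot 23 ⇒ 0x3B007 (P1/RW1/US1/PS0)
  lvl2: tbl 0x3B, slot 3 ⇒ 0x3F007 (P1/RW1/US1/PS0)
  lvl3: tbl 0x3F, slot 26 ⇒ 0x41007 (P1/RW1/US1/PS0)
  ✓ 0x41B4A  — 4 lookups

Entries read for #0: 3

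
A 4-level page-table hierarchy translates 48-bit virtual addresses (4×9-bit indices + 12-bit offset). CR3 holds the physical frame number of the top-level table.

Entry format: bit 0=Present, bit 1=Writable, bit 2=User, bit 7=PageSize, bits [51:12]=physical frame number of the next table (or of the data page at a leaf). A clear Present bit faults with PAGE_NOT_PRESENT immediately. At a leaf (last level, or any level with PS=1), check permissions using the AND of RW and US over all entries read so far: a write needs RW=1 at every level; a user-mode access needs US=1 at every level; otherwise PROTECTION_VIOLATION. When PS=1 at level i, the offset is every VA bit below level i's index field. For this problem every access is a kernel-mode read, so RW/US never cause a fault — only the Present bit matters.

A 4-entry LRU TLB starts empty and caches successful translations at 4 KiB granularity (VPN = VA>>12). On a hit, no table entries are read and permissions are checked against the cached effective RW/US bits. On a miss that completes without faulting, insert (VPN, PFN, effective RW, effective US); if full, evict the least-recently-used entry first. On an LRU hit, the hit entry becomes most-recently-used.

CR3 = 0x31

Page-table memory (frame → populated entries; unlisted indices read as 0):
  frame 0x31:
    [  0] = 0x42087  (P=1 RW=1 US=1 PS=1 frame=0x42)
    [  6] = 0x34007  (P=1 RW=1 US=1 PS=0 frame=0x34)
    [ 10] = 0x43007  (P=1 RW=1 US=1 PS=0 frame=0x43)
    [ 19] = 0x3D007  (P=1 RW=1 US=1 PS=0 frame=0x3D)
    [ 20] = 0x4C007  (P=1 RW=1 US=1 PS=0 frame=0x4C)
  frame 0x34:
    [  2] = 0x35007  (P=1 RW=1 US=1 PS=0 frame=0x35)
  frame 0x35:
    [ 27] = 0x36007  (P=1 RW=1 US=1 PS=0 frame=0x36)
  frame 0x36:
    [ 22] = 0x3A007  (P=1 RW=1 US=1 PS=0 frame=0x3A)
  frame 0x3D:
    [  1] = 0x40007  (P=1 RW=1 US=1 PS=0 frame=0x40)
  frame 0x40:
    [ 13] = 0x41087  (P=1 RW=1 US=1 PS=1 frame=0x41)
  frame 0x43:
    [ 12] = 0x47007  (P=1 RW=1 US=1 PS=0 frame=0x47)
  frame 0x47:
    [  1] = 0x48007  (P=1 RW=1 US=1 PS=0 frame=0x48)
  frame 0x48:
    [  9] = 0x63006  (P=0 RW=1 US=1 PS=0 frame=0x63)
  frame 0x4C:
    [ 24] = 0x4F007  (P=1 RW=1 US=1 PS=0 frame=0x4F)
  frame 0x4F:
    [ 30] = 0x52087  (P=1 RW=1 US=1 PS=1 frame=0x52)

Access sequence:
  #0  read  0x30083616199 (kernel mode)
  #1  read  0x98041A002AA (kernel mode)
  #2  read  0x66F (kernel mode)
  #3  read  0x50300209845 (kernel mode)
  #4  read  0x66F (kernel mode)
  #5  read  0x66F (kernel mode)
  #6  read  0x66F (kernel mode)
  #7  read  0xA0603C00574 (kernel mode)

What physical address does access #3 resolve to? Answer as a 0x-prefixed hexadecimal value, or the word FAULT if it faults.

Trace:
#0 VA=0x30083616199 (r,kernel):
  L0 @0x31[6] → 0x34007  P=1,RW=1,US=1,PS=0
  L1 @0x34[2] → 0x35007  P=1,RW=1,US=1,PS=0
  L2 @0x35[27] → 0x36007  P=1,RW=1,US=1,PS=0
  L3 @0x36[22] → 0x3A007  P=1,RW=1,US=1,PS=0
  ✓ 0x3A199  — 4 lookups
#1 VA=0x98041A002AA (r,kernel):
  L0 @0x31[19] → 0x3D007  P=1,RW=1,US=1,PS=0
  L1 @0x3D[1] → 0x40007  P=1,RW=1,US=1,PS=0
  L2 @0x40[13] → 0x41087  P=1,RW=1,US=1,PS=1
  ✓ 0x412AA (huge @L2)  — 3 lookups
#2 VA=0x66F (r,kernel):
  L0 @0x31[0] → 0x42087  P=1,RW=1,US=1,PS=1
  ✓ 0x4266F (huge @L0)  — 1 lookups
#3 VA=0x50300209845 (r,kernel):
  L0 @0x31[10] → 0x43007  P=1,RW=1,US=1,PS=0
  L1 @0x43[12] → 0x47007  P=1,RW=1,US=1,PS=0
  L2 @0x47[1] → 0x48007  P=1,RW=1,US=1,PS=0
  L3 @0x48[9] → 0x63006  P=0,RW=1,US=1,PS=0
  → PAGE_NOT_PRESENT  (4 entries read)
#4 VA=0x66F (r,kernel):
  TLB hit vpn=0x0 → PA=0x4266F
#5 VA=0x66F (r,kernel):
  TLB hit vpn=0x0 → PA=0x4266F
#6 VA=0x66F (r,kernel):
  TLB hit vpn=0x0 → PA=0x4266F
#7 VA=0xA0603C00574 (r,kernel):
  L0 @0x31[20] → 0x4C007  P=1,RW=1,US=1,PS=0
  L1 @0x4C[24] → 0x4F007  P=1,RW=1,US=1,PS=0
  L2 @0x4F[30] → 0x52087  P=1,RW=1,US=1,PS=1
  ✓ 0x52574 (huge @L2)  — 3 lookups

Access #3 PA: FAULT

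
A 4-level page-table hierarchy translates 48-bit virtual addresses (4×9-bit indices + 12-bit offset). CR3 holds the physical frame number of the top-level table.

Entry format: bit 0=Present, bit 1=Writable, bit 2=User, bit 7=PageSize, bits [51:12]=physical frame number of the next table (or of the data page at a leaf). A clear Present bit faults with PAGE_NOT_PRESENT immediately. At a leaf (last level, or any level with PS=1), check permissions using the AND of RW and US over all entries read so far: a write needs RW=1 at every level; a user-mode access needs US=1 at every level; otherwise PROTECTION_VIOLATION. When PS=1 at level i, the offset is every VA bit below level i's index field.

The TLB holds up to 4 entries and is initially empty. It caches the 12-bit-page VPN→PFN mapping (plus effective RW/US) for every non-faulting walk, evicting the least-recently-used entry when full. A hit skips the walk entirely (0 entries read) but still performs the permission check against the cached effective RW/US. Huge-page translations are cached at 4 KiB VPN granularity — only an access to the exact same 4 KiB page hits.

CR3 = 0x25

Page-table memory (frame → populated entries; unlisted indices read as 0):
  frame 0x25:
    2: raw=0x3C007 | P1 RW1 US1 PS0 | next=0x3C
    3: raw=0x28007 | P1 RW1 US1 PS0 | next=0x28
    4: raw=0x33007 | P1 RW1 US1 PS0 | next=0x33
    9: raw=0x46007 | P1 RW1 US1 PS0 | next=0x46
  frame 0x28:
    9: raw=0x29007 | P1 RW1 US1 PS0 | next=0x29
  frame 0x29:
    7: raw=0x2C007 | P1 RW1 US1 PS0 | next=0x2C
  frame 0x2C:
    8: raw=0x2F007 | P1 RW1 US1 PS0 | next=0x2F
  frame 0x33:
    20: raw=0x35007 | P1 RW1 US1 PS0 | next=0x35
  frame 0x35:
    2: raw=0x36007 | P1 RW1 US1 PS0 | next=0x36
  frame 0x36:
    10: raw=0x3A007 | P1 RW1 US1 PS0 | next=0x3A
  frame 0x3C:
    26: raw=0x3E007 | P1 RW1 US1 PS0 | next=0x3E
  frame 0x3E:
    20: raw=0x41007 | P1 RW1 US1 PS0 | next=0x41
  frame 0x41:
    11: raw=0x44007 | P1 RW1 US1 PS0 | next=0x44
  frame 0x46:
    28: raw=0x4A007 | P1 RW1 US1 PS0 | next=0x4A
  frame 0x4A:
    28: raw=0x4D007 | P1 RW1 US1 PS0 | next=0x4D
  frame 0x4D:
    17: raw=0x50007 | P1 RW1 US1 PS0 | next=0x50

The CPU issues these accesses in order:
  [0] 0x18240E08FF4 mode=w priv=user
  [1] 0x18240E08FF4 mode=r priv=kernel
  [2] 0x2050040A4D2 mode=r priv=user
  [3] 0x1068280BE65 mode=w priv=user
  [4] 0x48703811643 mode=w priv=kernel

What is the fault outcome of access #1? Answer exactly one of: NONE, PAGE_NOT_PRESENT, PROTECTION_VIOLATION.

Trace:
#0 VA=0x18240E08FF4 (w,user):
  [0] read 0x25 idx=3: raw=0x28007 flags P=1 W=1 U=1 S=0
  [1] read 0x28 idx=9: raw=0x29007 flags P=1 W=1 U=1 S=0
  [2] read 0x29 idx=7: raw=0x2C007 flags P=1 W=1 U=1 S=0
  [3] read 0x2C idx=8: raw=0x2F007 flags P=1 W=1 U=1 S=0
  ✓ 0x2FFF4  — 4 lookups
#1 VA=0x18240E08FF4 (r,kernel):
  TLB hit vpn=0x18240E08 → PA=0x2FFF4
#2 VA=0x2050040A4D2 (r,user):
  [0] read 0x25 idx=4: raw=0x33007 flags P=1 W=1 U=1 S=0
  [1] read 0x33 idx=20: raw=0x35007 flags P=1 W=1 U=1 S=0
  [2] read 0x35 idx=2: raw=0x36007 flags P=1 W=1 U=1 S=0
  [3] read 0x36 idx=10: raw=0x3A007 flags P=1 W=1 U=1 S=0
  ✓ 0x3A4D2  — 4 lookups
#3 VA=0x1068280BE65 (w,user):
  [0] read 0x25 idx=2: raw=0x3C007 flags P=1 W=1 U=1 S=0
  [1] read 0x3C idx=26: raw=0x3E007 flags P=1 W=1 U=1 S=0
  [2] read 0x3E idx=20: raw=0x41007 flags P=1 W=1 U=1 S=0
  [3] read 0x41 idx=11: raw=0x44007 flags P=1 W=1 U=1 S=0
  ✓ 0x44E65  — 4 lookups
#4 VA=0x48703811643 (w,kernel):
  [0] read 0x25 idx=9: raw=0x46007 flags P=1 W=1 U=1 S=0
  [1] read 0x46 idx=28: raw=0x4A007 flags P=1 W=1 U=1 S=0
  [2] read 0x4A idx=28: raw=0x4D007 flags P=1 W=1 U=1 S=0
  [3] read 0x4D idx=17: raw=0x50007 flags P=1 W=1 U=1 S=0
  ✓ 0x50643  — 4 lookups

Access #1 fault: NONE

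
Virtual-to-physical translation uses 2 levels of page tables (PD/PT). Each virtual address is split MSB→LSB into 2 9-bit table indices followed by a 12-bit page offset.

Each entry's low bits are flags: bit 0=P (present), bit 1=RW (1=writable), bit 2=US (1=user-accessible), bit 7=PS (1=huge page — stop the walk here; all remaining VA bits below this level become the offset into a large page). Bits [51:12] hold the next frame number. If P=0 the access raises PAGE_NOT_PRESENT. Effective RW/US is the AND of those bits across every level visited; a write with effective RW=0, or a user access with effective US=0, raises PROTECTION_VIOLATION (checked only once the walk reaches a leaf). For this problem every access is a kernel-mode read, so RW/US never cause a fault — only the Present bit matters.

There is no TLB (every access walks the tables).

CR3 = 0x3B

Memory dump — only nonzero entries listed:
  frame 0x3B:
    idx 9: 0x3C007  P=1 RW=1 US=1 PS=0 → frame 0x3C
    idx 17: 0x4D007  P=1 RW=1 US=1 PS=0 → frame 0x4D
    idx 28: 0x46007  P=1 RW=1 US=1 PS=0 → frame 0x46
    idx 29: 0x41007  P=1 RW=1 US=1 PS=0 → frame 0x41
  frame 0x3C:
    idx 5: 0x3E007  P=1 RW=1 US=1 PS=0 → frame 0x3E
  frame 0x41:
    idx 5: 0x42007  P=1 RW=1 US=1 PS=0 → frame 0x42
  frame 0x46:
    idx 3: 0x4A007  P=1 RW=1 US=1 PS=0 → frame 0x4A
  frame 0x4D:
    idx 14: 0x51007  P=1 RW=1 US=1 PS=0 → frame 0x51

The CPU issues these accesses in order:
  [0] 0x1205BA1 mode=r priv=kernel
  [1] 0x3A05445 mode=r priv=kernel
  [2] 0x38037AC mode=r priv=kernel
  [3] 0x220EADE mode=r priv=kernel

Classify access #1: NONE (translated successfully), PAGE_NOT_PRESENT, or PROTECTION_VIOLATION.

Walk each access:
#0 VA=0x1205BA1 (r,kernel):
  lvl0: tbl 0x3B, slot 9 ⇒ 0x3C007 (P1/RW1/US1/PS0)
  lvl1: tbl 0x3C, slot 5 ⇒ 0x3E007 (P1/RW1/US1/PS0)
  ✓ 0x3EBA1  — 2 lookups
#1 VA=0x3A05445 (r,kernel):
  lvl0: tbl 0x3B, slot 29 ⇒ 0x41007 (P1/RW1/US1/PS0)
  lvl1: tbl 0x41, slot 5 ⇒ 0x42007 (P1/RW1/US1/PS0)
  ✓ 0x42445  — 2 lookups
#2 VA=0x38037AC (r,kernel):
  lvl0: tbl 0x3B, slot 28 ⇒ 0x46007 (P1/RW1/US1/PS0)
  lvl1: tbl 0x46, slot 3 ⇒ 0x4A007 (P1/RW1/US1/PS0)
  ✓ 0x4A7AC  — 2 lookups
#3 VA=0x220EADE (r,kernel):
  lvl0: tbl 0x3B, slot 17 ⇒ 0x4D007 (P1/RW1/US1/PS0)
  lvl1: tbl 0x4D, slot 14 ⇒ 0x51007 (P1/RW1/US1/PS0)
  ✓ 0x51ADE  — 2 lookups

Access #1 fault: NONE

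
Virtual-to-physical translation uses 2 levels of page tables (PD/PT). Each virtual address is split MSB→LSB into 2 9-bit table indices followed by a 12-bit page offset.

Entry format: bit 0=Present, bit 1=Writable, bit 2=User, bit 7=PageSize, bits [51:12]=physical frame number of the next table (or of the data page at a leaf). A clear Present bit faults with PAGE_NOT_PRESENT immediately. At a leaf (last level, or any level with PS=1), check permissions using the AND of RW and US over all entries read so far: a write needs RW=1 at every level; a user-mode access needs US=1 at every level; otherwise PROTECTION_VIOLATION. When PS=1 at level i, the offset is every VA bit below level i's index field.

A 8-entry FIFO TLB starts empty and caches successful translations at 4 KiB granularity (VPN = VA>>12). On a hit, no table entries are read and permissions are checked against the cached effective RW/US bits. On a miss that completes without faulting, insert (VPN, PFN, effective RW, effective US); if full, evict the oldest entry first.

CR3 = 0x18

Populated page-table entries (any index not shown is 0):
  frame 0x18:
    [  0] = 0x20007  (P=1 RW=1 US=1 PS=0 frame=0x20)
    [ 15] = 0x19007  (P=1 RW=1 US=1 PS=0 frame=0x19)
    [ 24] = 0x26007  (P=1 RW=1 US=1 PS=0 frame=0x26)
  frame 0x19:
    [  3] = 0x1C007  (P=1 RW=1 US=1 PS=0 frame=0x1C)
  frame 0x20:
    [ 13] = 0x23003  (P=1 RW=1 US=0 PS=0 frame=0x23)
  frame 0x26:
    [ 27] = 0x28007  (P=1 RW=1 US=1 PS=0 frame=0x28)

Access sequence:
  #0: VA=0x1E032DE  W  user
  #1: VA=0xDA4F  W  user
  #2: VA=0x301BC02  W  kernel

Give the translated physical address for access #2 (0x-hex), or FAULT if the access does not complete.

Walk each access:
#0 VA=0x1E032DE (w,user):
  L0 @0x18[15] → 0x19007  P=1,RW=1,US=1,PS=0
  L1 @0x19[3] → 0x1C007  P=1,RW=1,US=1,PS=0
  ✓ 0x1C2DE  — 2 lookups
#1 VA=0xDA4F (w,user):
  L0 @0x18[0] → 0x20007  P=1,RW=1,US=1,PS=0
  L1 @0x20[13] → 0x23003  P=1,RW=1,US=0,PS=0
  ⇒ fault: PROTECTION_VIOLATION  — 2 lookups
#2 VA=0x301BC02 (w,kernel):
  L0 @0x18[24] → 0x26007  P=1,RW=1,US=1,PS=0
  L1 @0x26[27] → 0x28007  P=1,RW=1,US=1,PS=0
  ✓ 0x28C02  — 2 lookups

Access #2 PA: 0x28C02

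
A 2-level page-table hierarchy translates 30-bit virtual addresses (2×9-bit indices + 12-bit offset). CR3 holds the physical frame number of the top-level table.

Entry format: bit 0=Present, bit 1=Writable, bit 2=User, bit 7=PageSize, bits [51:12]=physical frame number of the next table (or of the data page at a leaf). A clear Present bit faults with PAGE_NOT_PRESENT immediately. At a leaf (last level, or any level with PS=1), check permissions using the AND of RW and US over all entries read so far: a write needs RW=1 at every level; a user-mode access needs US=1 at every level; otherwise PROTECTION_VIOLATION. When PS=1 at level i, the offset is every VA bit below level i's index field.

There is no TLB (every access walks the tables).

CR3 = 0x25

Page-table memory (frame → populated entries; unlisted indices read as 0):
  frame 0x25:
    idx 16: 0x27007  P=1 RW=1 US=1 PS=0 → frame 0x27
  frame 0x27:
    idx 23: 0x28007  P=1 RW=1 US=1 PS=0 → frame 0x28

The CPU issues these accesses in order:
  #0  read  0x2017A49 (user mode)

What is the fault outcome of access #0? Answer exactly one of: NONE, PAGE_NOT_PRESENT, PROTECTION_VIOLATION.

Per-access translation:
#0 VA=0x2017A49 (r,user):
  lvl0: tbl 0x25, slot 16 ⇒ 0x27007 (P1/RW1/US1/PS0)
  lvl1: tbl 0x27, slot 23 ⇒ 0x28007 (P1/RW1/US1/PS0)
  → PA=0x28A49  (2 entries read)

Access #0 fault: NONE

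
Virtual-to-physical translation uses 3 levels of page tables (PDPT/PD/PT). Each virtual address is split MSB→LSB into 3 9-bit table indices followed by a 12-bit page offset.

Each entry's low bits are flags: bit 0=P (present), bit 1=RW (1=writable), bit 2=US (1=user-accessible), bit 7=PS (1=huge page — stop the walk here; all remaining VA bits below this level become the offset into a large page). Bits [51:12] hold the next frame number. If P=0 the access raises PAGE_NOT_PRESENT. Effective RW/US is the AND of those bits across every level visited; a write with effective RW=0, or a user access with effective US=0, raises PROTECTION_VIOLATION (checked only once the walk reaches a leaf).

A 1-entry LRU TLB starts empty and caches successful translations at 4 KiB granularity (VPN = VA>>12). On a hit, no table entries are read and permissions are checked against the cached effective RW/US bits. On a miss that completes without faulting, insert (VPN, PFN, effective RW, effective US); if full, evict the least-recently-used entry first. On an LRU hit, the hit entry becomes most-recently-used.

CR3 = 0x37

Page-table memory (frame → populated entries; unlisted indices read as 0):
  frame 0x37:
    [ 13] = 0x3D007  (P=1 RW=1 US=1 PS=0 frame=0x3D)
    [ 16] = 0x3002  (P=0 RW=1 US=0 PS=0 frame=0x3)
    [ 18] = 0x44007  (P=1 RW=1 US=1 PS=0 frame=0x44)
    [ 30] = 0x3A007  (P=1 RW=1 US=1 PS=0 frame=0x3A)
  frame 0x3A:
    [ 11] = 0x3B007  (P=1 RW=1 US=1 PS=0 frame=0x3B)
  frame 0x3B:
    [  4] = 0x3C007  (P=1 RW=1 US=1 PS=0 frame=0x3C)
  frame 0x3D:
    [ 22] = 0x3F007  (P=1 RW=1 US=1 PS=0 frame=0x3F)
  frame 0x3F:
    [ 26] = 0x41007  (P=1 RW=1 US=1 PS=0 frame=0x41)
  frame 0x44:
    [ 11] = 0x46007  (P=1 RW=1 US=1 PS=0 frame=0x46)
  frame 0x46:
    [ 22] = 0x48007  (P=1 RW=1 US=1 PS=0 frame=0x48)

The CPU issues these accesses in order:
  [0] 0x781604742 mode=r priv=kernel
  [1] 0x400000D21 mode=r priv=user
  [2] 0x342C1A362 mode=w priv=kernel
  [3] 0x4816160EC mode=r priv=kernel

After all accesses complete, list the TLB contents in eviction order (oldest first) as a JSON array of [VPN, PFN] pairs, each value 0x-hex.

Trace:
#0 VA=0x781604742 (r,kernel):
  [0] read 0x37 idx=30: raw=0x3A007 flags P=1 W=1 U=1 S=0
  [1] read 0x3A idx=11: raw=0x3B007 flags P=1 W=1 U=1 S=0
  [2] read 0x3B idx=4: raw=0x3C007 flags P=1 W=1 U=1 S=0
  ✓ 0x3C742  — 3 lookups
#1 VA=0x400000D21 (r,user):
  [0] read 0x37 idx=16: raw=0x3002 flags P=0 W=1 U=0 S=0
  ✗ PAGE_NOT_PRESENT  [1 reads]
#2 VA=0x342C1A362 (w,kernel):
  [0] read 0x37 idx=13: raw=0x3D007 flags P=1 W=1 U=1 S=0
  [1] read 0x3D idx=22: raw=0x3F007 flags P=1 W=1 U=1 S=0
  [2] read 0x3F idx=26: raw=0x41007 flags P=1 W=1 U=1 S=0
  ✓ 0x41362  — 3 lookups
#3 VA=0x4816160EC (r,kernel):
  [0] read 0x37 idx=18: raw=0x44007 flags P=1 W=1 U=1 S=0
  [1] read 0x44 idx=11: raw=0x46007 flags P=1 W=1 U=1 S=0
  [2] read 0x46 idx=22: raw=0x48007 flags P=1 W=1 U=1 S=0
  ✓ 0x480EC  — 3 lookups

TLB: [["0x481616", "0x48"]]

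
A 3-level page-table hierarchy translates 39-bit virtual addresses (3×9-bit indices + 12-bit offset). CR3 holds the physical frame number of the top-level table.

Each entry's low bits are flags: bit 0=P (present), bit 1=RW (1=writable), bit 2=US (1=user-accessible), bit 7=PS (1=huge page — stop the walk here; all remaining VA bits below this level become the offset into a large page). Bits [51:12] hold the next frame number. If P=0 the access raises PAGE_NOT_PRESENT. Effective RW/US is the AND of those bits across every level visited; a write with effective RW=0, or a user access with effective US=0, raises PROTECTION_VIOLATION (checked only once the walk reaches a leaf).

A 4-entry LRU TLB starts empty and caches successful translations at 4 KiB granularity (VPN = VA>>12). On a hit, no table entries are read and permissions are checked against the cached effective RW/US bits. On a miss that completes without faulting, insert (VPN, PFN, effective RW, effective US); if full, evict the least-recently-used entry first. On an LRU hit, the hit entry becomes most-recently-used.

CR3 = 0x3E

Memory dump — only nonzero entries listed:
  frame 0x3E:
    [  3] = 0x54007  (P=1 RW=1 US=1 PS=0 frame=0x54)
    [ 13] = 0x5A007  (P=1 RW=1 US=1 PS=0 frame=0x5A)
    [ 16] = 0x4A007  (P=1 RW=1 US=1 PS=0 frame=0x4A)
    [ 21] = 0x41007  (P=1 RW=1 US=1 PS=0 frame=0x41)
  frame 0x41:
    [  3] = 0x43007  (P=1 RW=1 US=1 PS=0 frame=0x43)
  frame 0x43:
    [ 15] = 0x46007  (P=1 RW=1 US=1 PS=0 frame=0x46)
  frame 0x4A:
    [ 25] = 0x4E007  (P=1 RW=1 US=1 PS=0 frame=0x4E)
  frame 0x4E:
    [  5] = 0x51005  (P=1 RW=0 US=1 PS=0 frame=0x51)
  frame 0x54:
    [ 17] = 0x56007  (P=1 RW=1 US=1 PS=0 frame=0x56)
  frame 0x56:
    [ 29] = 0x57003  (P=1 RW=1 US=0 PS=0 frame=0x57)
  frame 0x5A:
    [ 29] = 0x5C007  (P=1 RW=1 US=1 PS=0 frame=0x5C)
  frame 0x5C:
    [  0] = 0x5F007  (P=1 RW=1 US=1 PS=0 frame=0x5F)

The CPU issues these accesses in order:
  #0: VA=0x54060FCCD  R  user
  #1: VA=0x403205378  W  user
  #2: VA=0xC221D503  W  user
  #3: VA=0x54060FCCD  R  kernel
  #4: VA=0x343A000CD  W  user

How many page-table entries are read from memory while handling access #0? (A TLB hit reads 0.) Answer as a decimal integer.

Per-access translation:
#0 VA=0x54060FCCD (r,user):
  L0 @0x3E[21] → 0x41007  P=1,RW=1,US=1,PS=0
  L1 @0x41[3] → 0x43007  P=1,RW=1,US=1,PS=0
  L2 @0x43[15] → 0x46007  P=1,RW=1,US=1,PS=0
  → PA=0x46CCD  (3 entries read)
#1 VA=0x403205378 (w,user):
  L0 @0x3E[16] → 0x4A007  P=1,RW=1,US=1,PS=0
  L1 @0x4A[25] → 0x4E007  P=1,RW=1,US=1,PS=0
  L2 @0x4E[5] → 0x51005  P=1,RW=0,US=1,PS=0
  ✗ PROTECTION_VIOLATION  [3 reads]
#2 VA=0xC221D503 (w,user):
  L0 @0x3E[3] → 0x54007  P=1,RW=1,US=1,PS=0
  L1 @0x54[17] → 0x56007  P=1,RW=1,US=1,PS=0
  L2 @0x56[29] → 0x57003  P=1,RW=1,US=0,PS=0
  ✗ PROTECTION_VIOLATION  [3 reads]
#3 VA=0x54060FCCD (r,kernel):
  TLB hit vpn=0x54060F → PA=0x46CCD
#4 VA=0x343A000CD (w,user):
  L0 @0x3E[13] → 0x5A007  P=1,RW=1,US=1,PS=0
  L1 @0x5A[29] → 0x5C007  P=1,RW=1,US=1,PS=0
  L2 @0x5C[0] → 0x5F007  P=1,RW=1,US=1,PS=0
  → PA=0x5F0CD  (3 entries read)

Entries read for #0: 3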